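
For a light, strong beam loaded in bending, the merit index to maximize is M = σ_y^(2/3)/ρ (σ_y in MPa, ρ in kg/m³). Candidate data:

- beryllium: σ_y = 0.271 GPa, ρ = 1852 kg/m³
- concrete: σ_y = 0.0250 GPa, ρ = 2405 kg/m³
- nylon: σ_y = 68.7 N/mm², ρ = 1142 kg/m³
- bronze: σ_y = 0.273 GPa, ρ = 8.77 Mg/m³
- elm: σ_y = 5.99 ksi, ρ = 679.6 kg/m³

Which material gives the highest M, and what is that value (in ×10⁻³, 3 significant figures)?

Putting every candidate on a common basis:
  beryllium: σ_y = 271.0 MPa, ρ = 1852 kg/m³
  concrete: σ_y = 25.00 MPa, ρ = 2405 kg/m³
  nylon: σ_y = 68.70 MPa, ρ = 1142 kg/m³
  bronze: σ_y = 273.0 MPa, ρ = 8770 kg/m³
  elm: σ_y = 41.30 MPa, ρ = 679.6 kg/m³
  beryllium: M = 22.6×10⁻³
  elm: M = 17.6×10⁻³
  nylon: M = 14.7×10⁻³
  bronze: M = 4.80×10⁻³
  concrete: M = 3.56×10⁻³
Highest index: beryllium.

beryllium, M = 22.6×10⁻³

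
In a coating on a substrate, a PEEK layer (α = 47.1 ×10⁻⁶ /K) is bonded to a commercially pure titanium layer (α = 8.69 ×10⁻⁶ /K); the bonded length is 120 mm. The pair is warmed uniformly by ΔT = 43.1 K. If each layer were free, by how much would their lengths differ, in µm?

199 µm

Δα = |47.1 − 8.69|×10⁻⁶/K = 38.4×10⁻⁶/K.
ΔL_mismatch = Δα·L·ΔT = 38.4×10⁻⁶ × 120.0 mm × 43.1 K = 199 µm.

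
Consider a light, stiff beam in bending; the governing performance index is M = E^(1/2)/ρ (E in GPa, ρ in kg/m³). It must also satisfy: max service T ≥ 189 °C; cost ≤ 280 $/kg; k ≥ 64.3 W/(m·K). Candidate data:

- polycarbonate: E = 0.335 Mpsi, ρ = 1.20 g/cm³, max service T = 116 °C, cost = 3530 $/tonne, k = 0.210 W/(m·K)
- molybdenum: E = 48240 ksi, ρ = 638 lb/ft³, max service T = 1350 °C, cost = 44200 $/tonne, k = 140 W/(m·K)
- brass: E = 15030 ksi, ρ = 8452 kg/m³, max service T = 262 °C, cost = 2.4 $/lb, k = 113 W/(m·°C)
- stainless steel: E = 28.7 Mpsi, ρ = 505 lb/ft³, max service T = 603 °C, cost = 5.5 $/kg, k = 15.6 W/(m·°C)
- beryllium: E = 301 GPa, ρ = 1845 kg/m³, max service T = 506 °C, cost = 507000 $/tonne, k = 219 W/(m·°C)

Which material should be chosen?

molybdenum

Screen on constraints: max service T ≥ 189 °C; cost ≤ 280 $/kg; k ≥ 64.3 W/(m·K). Survivors: molybdenum, brass.
Putting every candidate on a common basis:
  molybdenum: E = 332.6 GPa, ρ = 10220 kg/m³
  brass: E = 103.6 GPa, ρ = 8452 kg/m³
  molybdenum: M = 1.78×10⁻³
  brass: M = 1.20×10⁻³
The maximum is for molybdenum.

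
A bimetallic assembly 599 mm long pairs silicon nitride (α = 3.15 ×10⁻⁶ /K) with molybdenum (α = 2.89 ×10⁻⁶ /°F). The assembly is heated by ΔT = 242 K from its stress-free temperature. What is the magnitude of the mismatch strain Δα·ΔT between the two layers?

4.97×10⁻⁴

molybdenum: α = 2.89×10⁻⁶/°F × 9/5 = 5.20×10⁻⁶/K.
Δα = |3.15 − 5.20|×10⁻⁶/K = 2.05×10⁻⁶/K.
Mismatch strain = Δα·ΔT = 2.05×10⁻⁶ × 242.0 = 4.97×10⁻⁴.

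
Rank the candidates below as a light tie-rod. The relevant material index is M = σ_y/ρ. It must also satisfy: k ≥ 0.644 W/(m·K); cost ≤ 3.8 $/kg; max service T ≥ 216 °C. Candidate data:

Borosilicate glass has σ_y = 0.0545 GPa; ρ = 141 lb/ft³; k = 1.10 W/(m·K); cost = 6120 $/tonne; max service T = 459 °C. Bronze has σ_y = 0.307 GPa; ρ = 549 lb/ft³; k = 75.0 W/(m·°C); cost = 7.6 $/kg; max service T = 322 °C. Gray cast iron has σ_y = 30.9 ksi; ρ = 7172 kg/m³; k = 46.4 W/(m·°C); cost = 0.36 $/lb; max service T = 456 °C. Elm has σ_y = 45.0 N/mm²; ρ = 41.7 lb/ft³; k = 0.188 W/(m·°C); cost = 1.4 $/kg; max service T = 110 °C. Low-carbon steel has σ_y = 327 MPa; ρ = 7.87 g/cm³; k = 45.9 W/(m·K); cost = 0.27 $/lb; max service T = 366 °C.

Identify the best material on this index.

Screen on constraints: k ≥ 0.644 W/(m·K); cost ≤ 3.8 $/kg; max service T ≥ 216 °C. Survivors: gray cast iron, low-carbon steel.
Normalizing units and computing the index:
  gray cast iron: σ_y = 213.0 MPa, ρ = 7172 kg/m³
  low-carbon steel: σ_y = 327.0 MPa, ρ = 7870 kg/m³
  low-carbon steel: M = 41.6 kN·m/kg
  gray cast iron: M = 29.7 kN·m/kg
The maximum is for low-carbon steel.

low-carbon steel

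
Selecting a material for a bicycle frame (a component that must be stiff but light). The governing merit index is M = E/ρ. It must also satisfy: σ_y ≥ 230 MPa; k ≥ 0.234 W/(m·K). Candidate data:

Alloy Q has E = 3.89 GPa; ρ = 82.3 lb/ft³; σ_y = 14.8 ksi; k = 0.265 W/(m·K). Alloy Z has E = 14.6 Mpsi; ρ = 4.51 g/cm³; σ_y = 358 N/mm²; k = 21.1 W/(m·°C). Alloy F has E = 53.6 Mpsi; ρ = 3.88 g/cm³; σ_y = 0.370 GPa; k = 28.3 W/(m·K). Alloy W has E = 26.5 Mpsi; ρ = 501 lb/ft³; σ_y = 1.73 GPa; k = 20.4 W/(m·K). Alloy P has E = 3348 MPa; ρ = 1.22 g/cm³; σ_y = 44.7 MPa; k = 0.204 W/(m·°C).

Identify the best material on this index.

alloy F

Screen on constraints: σ_y ≥ 230 MPa; k ≥ 0.234 W/(m·K). Survivors: alloy Z, alloy F, alloy W.
Putting every candidate on a common basis:
  alloy Z: E = 100.7 GPa, ρ = 4510 kg/m³
  alloy F: E = 369.6 GPa, ρ = 3880 kg/m³
  alloy W: E = 182.7 GPa, ρ = 8025 kg/m³
  alloy F: M = 95.2 MN·m/kg
  alloy W: M = 22.8 MN·m/kg
  alloy Z: M = 22.3 MN·m/kg
Highest index: alloy F.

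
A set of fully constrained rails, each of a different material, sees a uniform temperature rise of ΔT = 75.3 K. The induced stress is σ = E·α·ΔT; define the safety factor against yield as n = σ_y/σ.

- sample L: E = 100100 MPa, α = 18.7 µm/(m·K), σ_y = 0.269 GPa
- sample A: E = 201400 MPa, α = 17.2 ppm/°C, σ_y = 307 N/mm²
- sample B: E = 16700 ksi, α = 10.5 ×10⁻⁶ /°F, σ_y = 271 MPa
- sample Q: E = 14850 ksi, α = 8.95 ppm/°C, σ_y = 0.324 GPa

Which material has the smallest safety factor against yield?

sample A

With everything in SI (GPa, ×10⁻⁶/K, MPa):
  sample L: E = 100.1, α = 18.7, σ_y = 269.0 → σ = 141 MPa, n = 1.91
  sample A: E = 201.4, α = 17.2, σ_y = 307.0 → σ = 261 MPa, n = 1.18
  sample B: E = 115.1, α = 18.9, σ_y = 271.0 → σ = 164 MPa, n = 1.65
  sample Q: E = 102.4, α = 8.95, σ_y = 324.0 → σ = 69.0 MPa, n = 4.70
Smallest n: sample A with n = 1.18.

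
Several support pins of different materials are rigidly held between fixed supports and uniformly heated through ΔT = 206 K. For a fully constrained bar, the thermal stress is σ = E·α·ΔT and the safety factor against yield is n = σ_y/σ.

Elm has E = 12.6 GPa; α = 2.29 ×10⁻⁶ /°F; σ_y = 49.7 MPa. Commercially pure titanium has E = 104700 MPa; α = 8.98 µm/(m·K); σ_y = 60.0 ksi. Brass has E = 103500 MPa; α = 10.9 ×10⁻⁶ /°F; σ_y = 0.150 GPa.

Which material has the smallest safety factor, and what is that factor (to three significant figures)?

Per material, after unit conversion:
  elm: E = 12.60, α = 4.12, σ_y = 49.70 → σ = 10.7 MPa, n = 4.65
  commercially pure titanium: E = 104.7, α = 8.98, σ_y = 413.7 → σ = 194 MPa, n = 2.14
  brass: E = 103.5, α = 19.6, σ_y = 150.0 → σ = 418 MPa, n = 0.359
The minimum is brass at n = 0.359.

brass, n = 0.359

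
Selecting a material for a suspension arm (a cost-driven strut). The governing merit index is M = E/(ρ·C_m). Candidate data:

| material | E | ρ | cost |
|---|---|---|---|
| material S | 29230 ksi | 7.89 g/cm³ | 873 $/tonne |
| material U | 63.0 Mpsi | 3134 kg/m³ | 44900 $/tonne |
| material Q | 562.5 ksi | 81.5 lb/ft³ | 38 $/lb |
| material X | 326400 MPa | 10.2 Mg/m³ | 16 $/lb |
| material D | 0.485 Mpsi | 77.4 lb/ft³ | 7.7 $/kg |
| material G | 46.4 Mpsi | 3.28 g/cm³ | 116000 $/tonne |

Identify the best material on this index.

material S

After converting to SI:
  material S: E = 201.5 GPa, ρ = 7890 kg/m³, cost = 0.8730 $/kg
  material U: E = 434.4 GPa, ρ = 3134 kg/m³, cost = 44.90 $/kg
  material Q: E = 3.878 GPa, ρ = 1306 kg/m³, cost = 83.77 $/kg
  material X: E = 326.4 GPa, ρ = 10200 kg/m³, cost = 35.27 $/kg
  material D: E = 3.344 GPa, ρ = 1240 kg/m³, cost = 7.700 $/kg
  material G: E = 319.9 GPa, ρ = 3280 kg/m³, cost = 116.0 $/kg
  material S: M = 29.3 MN·m per $
  material U: M = 3.09 MN·m per $
  material X: M = 0.907 MN·m per $
  material G: M = 0.841 MN·m per $
  material D: M = 0.350 MN·m per $
  material Q: M = 0.0355 MN·m per $
Material S has the largest M.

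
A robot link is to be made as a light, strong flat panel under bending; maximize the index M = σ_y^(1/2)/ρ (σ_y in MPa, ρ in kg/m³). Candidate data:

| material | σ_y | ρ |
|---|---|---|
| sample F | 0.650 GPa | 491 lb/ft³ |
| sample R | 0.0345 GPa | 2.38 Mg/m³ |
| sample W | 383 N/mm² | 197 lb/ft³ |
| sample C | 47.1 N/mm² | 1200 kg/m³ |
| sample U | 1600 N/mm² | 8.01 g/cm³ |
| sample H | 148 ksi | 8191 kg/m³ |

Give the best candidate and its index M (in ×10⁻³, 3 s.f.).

Normalizing units and computing the index:
  sample F: σ_y = 650.0 MPa, ρ = 7865 kg/m³
  sample R: σ_y = 34.50 MPa, ρ = 2380 kg/m³
  sample W: σ_y = 383.0 MPa, ρ = 3156 kg/m³
  sample C: σ_y = 47.10 MPa, ρ = 1200 kg/m³
  sample U: σ_y = 1600 MPa, ρ = 8010 kg/m³
  sample H: σ_y = 1020 MPa, ρ = 8191 kg/m³
  sample W: M = 6.20×10⁻³
  sample C: M = 5.72×10⁻³
  sample U: M = 4.99×10⁻³
  sample H: M = 3.90×10⁻³
  sample F: M = 3.24×10⁻³
  sample R: M = 2.47×10⁻³
Sample W has the largest M.

sample W, M = 6.20×10⁻³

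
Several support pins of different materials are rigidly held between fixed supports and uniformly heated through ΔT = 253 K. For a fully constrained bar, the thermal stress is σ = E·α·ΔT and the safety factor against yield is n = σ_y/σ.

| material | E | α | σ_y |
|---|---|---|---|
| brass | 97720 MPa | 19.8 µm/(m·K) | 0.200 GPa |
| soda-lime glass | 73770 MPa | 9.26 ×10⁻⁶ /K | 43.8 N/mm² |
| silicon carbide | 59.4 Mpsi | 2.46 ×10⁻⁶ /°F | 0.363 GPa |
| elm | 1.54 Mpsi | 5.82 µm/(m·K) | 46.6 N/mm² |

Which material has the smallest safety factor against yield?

soda-lime glass

In consistent units (E in GPa, α in ×10⁻⁶/K, σ_y in MPa):
  brass: E = 97.72, α = 19.8, σ_y = 200.0 → σ = 490 MPa, n = 0.409
  soda-lime glass: E = 73.77, α = 9.26, σ_y = 43.80 → σ = 173 MPa, n = 0.253
  silicon carbide: E = 409.5, α = 4.43, σ_y = 363.0 → σ = 459 MPa, n = 0.791
  elm: E = 10.62, α = 5.82, σ_y = 46.60 → σ = 15.6 MPa, n = 2.98
The minimum is soda-lime glass at n = 0.253.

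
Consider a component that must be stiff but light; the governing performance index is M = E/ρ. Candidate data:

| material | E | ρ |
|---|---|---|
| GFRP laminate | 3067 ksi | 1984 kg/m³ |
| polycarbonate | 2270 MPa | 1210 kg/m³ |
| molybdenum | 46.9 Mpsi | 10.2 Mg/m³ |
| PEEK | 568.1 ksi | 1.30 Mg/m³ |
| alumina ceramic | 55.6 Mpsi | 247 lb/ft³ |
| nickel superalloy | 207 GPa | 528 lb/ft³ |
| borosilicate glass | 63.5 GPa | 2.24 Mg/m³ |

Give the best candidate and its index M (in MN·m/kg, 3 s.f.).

alumina ceramic, M = 96.9 MN·m/kg

Putting every candidate on a common basis:
  GFRP laminate: E = 21.15 GPa, ρ = 1984 kg/m³
  polycarbonate: E = 2.270 GPa, ρ = 1210 kg/m³
  molybdenum: E = 323.4 GPa, ρ = 10200 kg/m³
  PEEK: E = 3.917 GPa, ρ = 1300 kg/m³
  alumina ceramic: E = 383.3 GPa, ρ = 3957 kg/m³
  nickel superalloy: E = 207.0 GPa, ρ = 8458 kg/m³
  borosilicate glass: E = 63.50 GPa, ρ = 2240 kg/m³
  alumina ceramic: M = 96.9 MN·m/kg
  molybdenum: M = 31.7 MN·m/kg
  borosilicate glass: M = 28.3 MN·m/kg
  nickel superalloy: M = 24.5 MN·m/kg
  GFRP laminate: M = 10.7 MN·m/kg
  PEEK: M = 3.01 MN·m/kg
  polycarbonate: M = 1.88 MN·m/kg
Alumina ceramic has the largest M.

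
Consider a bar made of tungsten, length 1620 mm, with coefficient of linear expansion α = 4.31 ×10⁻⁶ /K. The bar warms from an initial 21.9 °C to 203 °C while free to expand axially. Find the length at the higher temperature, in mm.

ΔT = 203 − 21.9 = 181.1 K.
ΔL = α·L₀·ΔT = 4.31×10⁻⁶ × 1620 mm × 181.1 K = 1.26 mm.
L = L₀ + ΔL = 1620 + 1.26 = 1621.3 mm.

1621.3 mm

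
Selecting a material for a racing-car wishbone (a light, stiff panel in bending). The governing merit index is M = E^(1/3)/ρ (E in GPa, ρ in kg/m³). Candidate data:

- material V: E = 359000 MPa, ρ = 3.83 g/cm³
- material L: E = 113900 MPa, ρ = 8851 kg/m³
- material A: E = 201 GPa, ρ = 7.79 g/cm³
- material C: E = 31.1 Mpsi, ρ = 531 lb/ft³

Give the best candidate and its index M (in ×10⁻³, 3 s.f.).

In SI units:
  material V: E = 359.0 GPa, ρ = 3830 kg/m³
  material L: E = 113.9 GPa, ρ = 8851 kg/m³
  material A: E = 201.0 GPa, ρ = 7790 kg/m³
  material C: E = 214.4 GPa, ρ = 8506 kg/m³
  material V: M = 1.86×10⁻³
  material A: M = 0.752×10⁻³
  material C: M = 0.704×10⁻³
  material L: M = 0.548×10⁻³
Highest index: material V.

material V, M = 1.86×10⁻³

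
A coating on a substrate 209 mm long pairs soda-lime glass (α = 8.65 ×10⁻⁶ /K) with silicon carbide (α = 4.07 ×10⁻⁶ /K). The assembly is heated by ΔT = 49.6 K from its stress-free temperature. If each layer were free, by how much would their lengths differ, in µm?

Δα = |8.65 − 4.07|×10⁻⁶/K = 4.58×10⁻⁶/K.
ΔL_mismatch = Δα·L·ΔT = 4.58×10⁻⁶ × 209.0 mm × 49.6 K = 47.5 µm.

47.5 µm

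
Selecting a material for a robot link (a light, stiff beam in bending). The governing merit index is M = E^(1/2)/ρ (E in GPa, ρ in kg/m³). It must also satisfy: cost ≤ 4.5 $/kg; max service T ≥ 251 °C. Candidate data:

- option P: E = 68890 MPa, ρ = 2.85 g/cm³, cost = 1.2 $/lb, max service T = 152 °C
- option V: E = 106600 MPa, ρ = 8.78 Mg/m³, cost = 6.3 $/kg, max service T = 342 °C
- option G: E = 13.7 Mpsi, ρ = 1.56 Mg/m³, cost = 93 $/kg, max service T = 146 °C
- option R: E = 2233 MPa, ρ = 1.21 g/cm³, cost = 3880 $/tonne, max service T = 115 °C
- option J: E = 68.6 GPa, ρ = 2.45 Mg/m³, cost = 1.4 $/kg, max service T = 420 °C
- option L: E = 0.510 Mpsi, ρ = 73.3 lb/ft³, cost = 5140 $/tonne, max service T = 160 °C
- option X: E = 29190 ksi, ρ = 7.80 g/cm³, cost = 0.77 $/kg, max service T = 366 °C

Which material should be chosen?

option J

Screen on constraints: cost ≤ 4.5 $/kg; max service T ≥ 251 °C. Survivors: option J, option X.
Normalizing units and computing the index:
  option J: E = 68.60 GPa, ρ = 2450 kg/m³
  option X: E = 201.3 GPa, ρ = 7800 kg/m³
  option J: M = 3.38×10⁻³
  option X: M = 1.82×10⁻³
Highest index: option J.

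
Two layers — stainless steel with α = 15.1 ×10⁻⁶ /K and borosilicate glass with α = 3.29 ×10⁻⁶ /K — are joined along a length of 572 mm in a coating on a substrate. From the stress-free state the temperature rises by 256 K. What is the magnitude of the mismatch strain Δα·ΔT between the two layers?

3.02×10⁻³

Δα = |15.1 − 3.29|×10⁻⁶/K = 11.8×10⁻⁶/K.
Mismatch strain = Δα·ΔT = 11.8×10⁻⁶ × 256.0 = 3.02×10⁻³.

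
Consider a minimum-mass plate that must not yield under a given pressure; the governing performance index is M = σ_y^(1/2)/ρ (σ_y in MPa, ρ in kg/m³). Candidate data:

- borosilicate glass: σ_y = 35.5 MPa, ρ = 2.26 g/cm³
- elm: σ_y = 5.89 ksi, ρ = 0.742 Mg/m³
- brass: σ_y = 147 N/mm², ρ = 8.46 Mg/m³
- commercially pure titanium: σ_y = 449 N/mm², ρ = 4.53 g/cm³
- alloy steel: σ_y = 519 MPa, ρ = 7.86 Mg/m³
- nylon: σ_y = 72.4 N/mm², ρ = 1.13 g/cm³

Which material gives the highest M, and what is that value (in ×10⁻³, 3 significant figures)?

elm, M = 8.59×10⁻³

After converting to SI:
  borosilicate glass: σ_y = 35.50 MPa, ρ = 2260 kg/m³
  elm: σ_y = 40.61 MPa, ρ = 742.0 kg/m³
  brass: σ_y = 147.0 MPa, ρ = 8460 kg/m³
  commercially pure titanium: σ_y = 449.0 MPa, ρ = 4530 kg/m³
  alloy steel: σ_y = 519.0 MPa, ρ = 7860 kg/m³
  nylon: σ_y = 72.40 MPa, ρ = 1130 kg/m³
  elm: M = 8.59×10⁻³
  nylon: M = 7.53×10⁻³
  commercially pure titanium: M = 4.68×10⁻³
  alloy steel: M = 2.90×10⁻³
  borosilicate glass: M = 2.64×10⁻³
  brass: M = 1.43×10⁻³
The maximum is for elm.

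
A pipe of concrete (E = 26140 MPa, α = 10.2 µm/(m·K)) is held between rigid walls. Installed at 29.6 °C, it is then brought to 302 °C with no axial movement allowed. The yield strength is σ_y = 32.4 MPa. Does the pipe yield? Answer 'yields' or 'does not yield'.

E = 26140 MPa = 26.14 GPa.
ΔT = 272.4 K. Constrained thermal stress σ = E·α·ΔT = 26.14×10³ MPa × 10.2×10⁻⁶ × 272.4 = 72.6 MPa (compressive).
Compare to σ_y = 32.4 MPa: σ ≥ σ_y, so it yields.

yields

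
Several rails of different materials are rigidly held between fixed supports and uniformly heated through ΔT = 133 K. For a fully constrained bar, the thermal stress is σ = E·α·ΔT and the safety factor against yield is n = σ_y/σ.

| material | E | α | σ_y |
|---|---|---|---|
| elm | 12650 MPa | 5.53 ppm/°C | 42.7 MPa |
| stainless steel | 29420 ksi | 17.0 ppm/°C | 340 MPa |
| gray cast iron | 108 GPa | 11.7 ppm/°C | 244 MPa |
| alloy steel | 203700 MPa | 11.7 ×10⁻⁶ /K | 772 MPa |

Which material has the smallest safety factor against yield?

Per material, after unit conversion:
  elm: E = 12.65, α = 5.53, σ_y = 42.70 → σ = 9.30 MPa, n = 4.59
  stainless steel: E = 202.8, α = 17.0, σ_y = 340.0 → σ = 459 MPa, n = 0.741
  gray cast iron: E = 108.0, α = 11.7, σ_y = 244.0 → σ = 168 MPa, n = 1.45
  alloy steel: E = 203.7, α = 11.7, σ_y = 772.0 → σ = 317 MPa, n = 2.44
The minimum is stainless steel at n = 0.741.

stainless steel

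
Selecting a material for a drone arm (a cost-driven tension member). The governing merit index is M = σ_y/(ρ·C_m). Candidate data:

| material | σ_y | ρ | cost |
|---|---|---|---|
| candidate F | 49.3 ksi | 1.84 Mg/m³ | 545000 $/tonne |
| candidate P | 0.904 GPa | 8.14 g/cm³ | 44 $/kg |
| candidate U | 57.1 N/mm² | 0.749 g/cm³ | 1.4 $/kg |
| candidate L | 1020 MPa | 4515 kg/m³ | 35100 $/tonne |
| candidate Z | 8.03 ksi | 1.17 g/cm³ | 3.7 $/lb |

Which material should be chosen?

candidate U

In SI units:
  candidate F: σ_y = 339.9 MPa, ρ = 1840 kg/m³, cost = 545.0 $/kg
  candidate P: σ_y = 904.0 MPa, ρ = 8140 kg/m³, cost = 44.00 $/kg
  candidate U: σ_y = 57.10 MPa, ρ = 749.0 kg/m³, cost = 1.400 $/kg
  candidate L: σ_y = 1020 MPa, ρ = 4515 kg/m³, cost = 35.10 $/kg
  candidate Z: σ_y = 55.36 MPa, ρ = 1170 kg/m³, cost = 8.157 $/kg
  candidate U: M = 54.5 kN·m per $
  candidate L: M = 6.44 kN·m per $
  candidate Z: M = 5.80 kN·m per $
  candidate P: M = 2.52 kN·m per $
  candidate F: M = 0.339 kN·m per $
Candidate U has the largest M.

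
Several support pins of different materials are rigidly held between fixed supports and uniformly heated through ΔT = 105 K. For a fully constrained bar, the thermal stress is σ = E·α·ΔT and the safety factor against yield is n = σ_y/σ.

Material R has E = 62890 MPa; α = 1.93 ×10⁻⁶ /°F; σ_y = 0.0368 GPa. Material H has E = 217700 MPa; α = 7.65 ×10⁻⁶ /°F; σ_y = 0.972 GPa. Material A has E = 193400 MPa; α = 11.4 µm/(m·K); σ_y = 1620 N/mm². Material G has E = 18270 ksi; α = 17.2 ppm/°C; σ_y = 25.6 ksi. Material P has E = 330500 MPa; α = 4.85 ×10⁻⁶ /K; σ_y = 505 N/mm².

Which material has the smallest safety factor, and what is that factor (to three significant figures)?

material G, n = 0.776

Per material, after unit conversion:
  material R: E = 62.89, α = 3.47, σ_y = 36.80 → σ = 22.9 MPa, n = 1.60
  material H: E = 217.7, α = 13.8, σ_y = 972.0 → σ = 315 MPa, n = 3.09
  material A: E = 193.4, α = 11.4, σ_y = 1620 → σ = 231 MPa, n = 7.00
  material G: E = 126.0, α = 17.2, σ_y = 176.5 → σ = 227 MPa, n = 0.776
  material P: E = 330.5, α = 4.85, σ_y = 505.0 → σ = 168 MPa, n = 3.00
Material G has the lowest safety factor, n = 0.776.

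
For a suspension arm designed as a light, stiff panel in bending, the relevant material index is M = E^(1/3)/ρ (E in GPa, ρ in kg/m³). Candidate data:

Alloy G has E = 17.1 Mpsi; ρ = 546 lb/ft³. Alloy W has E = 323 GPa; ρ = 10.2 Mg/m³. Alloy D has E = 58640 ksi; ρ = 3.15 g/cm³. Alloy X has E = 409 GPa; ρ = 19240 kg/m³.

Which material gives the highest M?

Putting every candidate on a common basis:
  alloy G: E = 117.9 GPa, ρ = 8746 kg/m³
  alloy W: E = 323.0 GPa, ρ = 10200 kg/m³
  alloy D: E = 404.3 GPa, ρ = 3150 kg/m³
  alloy X: E = 409.0 GPa, ρ = 19240 kg/m³
  alloy D: M = 2.35×10⁻³
  alloy W: M = 0.673×10⁻³
  alloy G: M = 0.561×10⁻³
  alloy X: M = 0.386×10⁻³
Alloy D has the largest M.

alloy D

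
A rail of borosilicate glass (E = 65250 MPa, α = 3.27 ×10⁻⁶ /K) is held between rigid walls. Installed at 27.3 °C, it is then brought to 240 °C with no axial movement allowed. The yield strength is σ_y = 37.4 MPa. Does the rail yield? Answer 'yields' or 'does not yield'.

yields

E = 65250 MPa = 65.25 GPa.
ΔT = 212.7 K. Constrained thermal stress σ = E·α·ΔT = 65.25×10³ MPa × 3.27×10⁻⁶ × 212.7 = 45.4 MPa (compressive).
Compare to σ_y = 37.4 MPa: σ ≥ σ_y, so it yields.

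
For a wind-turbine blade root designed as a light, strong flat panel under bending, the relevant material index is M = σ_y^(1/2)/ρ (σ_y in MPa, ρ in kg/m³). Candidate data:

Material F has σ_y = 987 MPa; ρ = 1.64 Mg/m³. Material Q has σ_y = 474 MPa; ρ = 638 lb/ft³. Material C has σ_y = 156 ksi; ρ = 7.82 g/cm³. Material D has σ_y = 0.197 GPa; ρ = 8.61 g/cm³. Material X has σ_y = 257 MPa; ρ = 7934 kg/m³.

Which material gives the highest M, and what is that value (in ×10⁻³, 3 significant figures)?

material F, M = 19.2×10⁻³

In SI units:
  material F: σ_y = 987.0 MPa, ρ = 1640 kg/m³
  material Q: σ_y = 474.0 MPa, ρ = 10220 kg/m³
  material C: σ_y = 1076 MPa, ρ = 7820 kg/m³
  material D: σ_y = 197.0 MPa, ρ = 8610 kg/m³
  material X: σ_y = 257.0 MPa, ρ = 7934 kg/m³
  material F: M = 19.2×10⁻³
  material C: M = 4.19×10⁻³
  material Q: M = 2.13×10⁻³
  material X: M = 2.02×10⁻³
  material D: M = 1.63×10⁻³
Material F has the largest M.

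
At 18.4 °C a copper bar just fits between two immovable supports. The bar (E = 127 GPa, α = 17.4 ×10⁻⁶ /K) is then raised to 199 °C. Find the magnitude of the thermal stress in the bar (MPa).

ΔT = 180.6 K. Constrained thermal stress σ = E·α·ΔT = 127.0×10³ MPa × 17.4×10⁻⁶ × 180.6 = 399 MPa (compressive).

399 MPa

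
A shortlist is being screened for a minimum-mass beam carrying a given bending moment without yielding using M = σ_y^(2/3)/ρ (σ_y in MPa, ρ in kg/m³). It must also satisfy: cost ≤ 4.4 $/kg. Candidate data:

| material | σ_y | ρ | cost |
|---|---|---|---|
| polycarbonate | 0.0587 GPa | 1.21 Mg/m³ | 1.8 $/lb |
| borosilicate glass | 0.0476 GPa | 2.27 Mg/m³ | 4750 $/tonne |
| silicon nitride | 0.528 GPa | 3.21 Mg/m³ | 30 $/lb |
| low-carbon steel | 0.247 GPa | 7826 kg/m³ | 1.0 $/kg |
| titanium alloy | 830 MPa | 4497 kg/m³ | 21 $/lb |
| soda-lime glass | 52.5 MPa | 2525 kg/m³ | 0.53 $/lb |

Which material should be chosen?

Screen on constraints: cost ≤ 4.4 $/kg. Survivors: polycarbonate, low-carbon steel, soda-lime glass.
In SI units:
  polycarbonate: σ_y = 58.70 MPa, ρ = 1210 kg/m³
  low-carbon steel: σ_y = 247.0 MPa, ρ = 7826 kg/m³
  soda-lime glass: σ_y = 52.50 MPa, ρ = 2525 kg/m³
  polycarbonate: M = 12.5×10⁻³
  soda-lime glass: M = 5.55×10⁻³
  low-carbon steel: M = 5.03×10⁻³
The maximum is for polycarbonate.

polycarbonate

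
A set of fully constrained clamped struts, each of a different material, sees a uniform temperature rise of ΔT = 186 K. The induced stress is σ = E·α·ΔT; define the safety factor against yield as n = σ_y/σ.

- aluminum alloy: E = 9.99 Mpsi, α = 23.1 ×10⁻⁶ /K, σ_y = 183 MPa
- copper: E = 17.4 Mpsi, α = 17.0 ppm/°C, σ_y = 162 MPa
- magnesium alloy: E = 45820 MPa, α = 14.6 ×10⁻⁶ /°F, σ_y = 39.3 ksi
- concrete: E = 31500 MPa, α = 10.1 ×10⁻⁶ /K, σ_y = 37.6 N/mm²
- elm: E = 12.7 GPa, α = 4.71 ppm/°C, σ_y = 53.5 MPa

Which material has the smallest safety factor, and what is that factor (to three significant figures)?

In consistent units (E in GPa, α in ×10⁻⁶/K, σ_y in MPa):
  aluminum alloy: E = 68.88, α = 23.1, σ_y = 183.0 → σ = 296 MPa, n = 0.618
  copper: E = 120.0, α = 17.0, σ_y = 162.0 → σ = 379 MPa, n = 0.427
  magnesium alloy: E = 45.82, α = 26.3, σ_y = 271.0 → σ = 224 MPa, n = 1.21
  concrete: E = 31.50, α = 10.1, σ_y = 37.60 → σ = 59.2 MPa, n = 0.635
  elm: E = 12.70, α = 4.71, σ_y = 53.50 → σ = 11.1 MPa, n = 4.81
Smallest n: copper with n = 0.427.

copper, n = 0.427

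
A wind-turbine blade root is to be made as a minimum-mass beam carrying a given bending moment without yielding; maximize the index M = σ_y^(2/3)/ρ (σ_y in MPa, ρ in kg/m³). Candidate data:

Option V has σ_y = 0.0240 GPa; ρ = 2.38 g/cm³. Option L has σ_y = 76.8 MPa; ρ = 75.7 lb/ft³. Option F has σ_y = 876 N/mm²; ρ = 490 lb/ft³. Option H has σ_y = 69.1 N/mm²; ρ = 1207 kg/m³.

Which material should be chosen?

Putting every candidate on a common basis:
  option V: σ_y = 24.00 MPa, ρ = 2380 kg/m³
  option L: σ_y = 76.80 MPa, ρ = 1213 kg/m³
  option F: σ_y = 876.0 MPa, ρ = 7849 kg/m³
  option H: σ_y = 69.10 MPa, ρ = 1207 kg/m³
  option L: M = 14.9×10⁻³
  option H: M = 14.0×10⁻³
  option F: M = 11.7×10⁻³
  option V: M = 3.50×10⁻³
The maximum is for option L.

option L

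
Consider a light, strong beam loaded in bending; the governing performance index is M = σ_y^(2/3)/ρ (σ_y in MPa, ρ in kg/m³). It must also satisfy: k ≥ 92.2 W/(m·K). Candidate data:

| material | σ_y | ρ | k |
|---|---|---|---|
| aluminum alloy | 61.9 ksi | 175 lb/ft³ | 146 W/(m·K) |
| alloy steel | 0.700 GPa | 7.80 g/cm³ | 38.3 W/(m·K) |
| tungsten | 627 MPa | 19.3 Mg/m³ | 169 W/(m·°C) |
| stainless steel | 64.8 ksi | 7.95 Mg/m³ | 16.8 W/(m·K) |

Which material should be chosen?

aluminum alloy

Screen on constraints: k ≥ 92.2 W/(m·K). Survivors: aluminum alloy, tungsten.
Normalizing units and computing the index:
  aluminum alloy: σ_y = 426.8 MPa, ρ = 2803 kg/m³
  tungsten: σ_y = 627.0 MPa, ρ = 19300 kg/m³
  aluminum alloy: M = 20.2×10⁻³
  tungsten: M = 3.80×10⁻³
The maximum is for aluminum alloy.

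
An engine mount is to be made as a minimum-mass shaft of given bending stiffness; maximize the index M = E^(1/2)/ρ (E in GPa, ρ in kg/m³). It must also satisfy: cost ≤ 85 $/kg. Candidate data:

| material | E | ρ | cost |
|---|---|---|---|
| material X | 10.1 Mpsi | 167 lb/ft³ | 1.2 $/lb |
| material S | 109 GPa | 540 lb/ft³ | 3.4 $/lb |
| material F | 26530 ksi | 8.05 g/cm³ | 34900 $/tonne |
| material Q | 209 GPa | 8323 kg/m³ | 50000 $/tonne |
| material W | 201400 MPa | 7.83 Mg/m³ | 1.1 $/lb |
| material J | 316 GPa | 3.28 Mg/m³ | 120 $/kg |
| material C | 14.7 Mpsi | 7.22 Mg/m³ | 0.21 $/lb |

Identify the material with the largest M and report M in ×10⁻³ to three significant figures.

material X, M = 3.12×10⁻³

Screen on constraints: cost ≤ 85 $/kg. Survivors: material X, material S, material F, material Q, material W, material C.
Normalizing units and computing the index:
  material X: E = 69.64 GPa, ρ = 2675 kg/m³
  material S: E = 109.0 GPa, ρ = 8650 kg/m³
  material F: E = 182.9 GPa, ρ = 8050 kg/m³
  material Q: E = 209.0 GPa, ρ = 8323 kg/m³
  material W: E = 201.4 GPa, ρ = 7830 kg/m³
  material C: E = 101.4 GPa, ρ = 7220 kg/m³
  material X: M = 3.12×10⁻³
  material W: M = 1.81×10⁻³
  material Q: M = 1.74×10⁻³
  material F: M = 1.68×10⁻³
  material C: M = 1.39×10⁻³
  material S: M = 1.21×10⁻³
Material X ranks first.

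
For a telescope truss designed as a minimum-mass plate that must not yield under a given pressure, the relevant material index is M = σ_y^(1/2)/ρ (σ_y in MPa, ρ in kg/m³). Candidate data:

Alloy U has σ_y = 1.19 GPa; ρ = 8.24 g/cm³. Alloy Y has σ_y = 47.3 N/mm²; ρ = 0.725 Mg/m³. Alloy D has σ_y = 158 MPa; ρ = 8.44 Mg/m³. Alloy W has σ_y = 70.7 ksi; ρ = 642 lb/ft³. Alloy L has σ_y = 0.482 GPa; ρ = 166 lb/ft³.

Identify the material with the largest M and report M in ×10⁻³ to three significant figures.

In SI units:
  alloy U: σ_y = 1190 MPa, ρ = 8240 kg/m³
  alloy Y: σ_y = 47.30 MPa, ρ = 725.0 kg/m³
  alloy D: σ_y = 158.0 MPa, ρ = 8440 kg/m³
  alloy W: σ_y = 487.5 MPa, ρ = 10280 kg/m³
  alloy L: σ_y = 482.0 MPa, ρ = 2659 kg/m³
  alloy Y: M = 9.49×10⁻³
  alloy L: M = 8.26×10⁻³
  alloy U: M = 4.19×10⁻³
  alloy W: M = 2.15×10⁻³
  alloy D: M = 1.49×10⁻³
Highest index: alloy Y.

alloy Y, M = 9.49×10⁻³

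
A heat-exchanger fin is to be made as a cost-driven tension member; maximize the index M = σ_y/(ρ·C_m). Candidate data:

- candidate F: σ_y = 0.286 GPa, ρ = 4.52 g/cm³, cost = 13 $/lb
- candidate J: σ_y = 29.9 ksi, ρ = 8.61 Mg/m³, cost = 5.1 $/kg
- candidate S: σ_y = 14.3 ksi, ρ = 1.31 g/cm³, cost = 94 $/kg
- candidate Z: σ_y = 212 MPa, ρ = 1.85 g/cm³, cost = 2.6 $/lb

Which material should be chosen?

In SI units:
  candidate F: σ_y = 286.0 MPa, ρ = 4520 kg/m³, cost = 28.66 $/kg
  candidate J: σ_y = 206.2 MPa, ρ = 8610 kg/m³, cost = 5.100 $/kg
  candidate S: σ_y = 98.60 MPa, ρ = 1310 kg/m³, cost = 94.00 $/kg
  candidate Z: σ_y = 212.0 MPa, ρ = 1850 kg/m³, cost = 5.732 $/kg
  candidate Z: M = 20.0 kN·m per $
  candidate J: M = 4.69 kN·m per $
  candidate F: M = 2.21 kN·m per $
  candidate S: M = 0.801 kN·m per $
Candidate Z has the largest M.

candidate Z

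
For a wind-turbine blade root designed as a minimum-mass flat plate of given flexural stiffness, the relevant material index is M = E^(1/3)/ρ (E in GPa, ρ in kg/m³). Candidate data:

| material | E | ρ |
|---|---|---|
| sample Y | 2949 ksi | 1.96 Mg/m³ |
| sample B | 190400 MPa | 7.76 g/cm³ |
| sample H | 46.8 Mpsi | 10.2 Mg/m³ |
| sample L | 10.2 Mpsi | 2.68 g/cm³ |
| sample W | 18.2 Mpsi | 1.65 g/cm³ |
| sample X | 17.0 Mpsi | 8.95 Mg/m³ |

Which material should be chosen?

Normalizing units and computing the index:
  sample Y: E = 20.33 GPa, ρ = 1960 kg/m³
  sample B: E = 190.4 GPa, ρ = 7760 kg/m³
  sample H: E = 322.7 GPa, ρ = 10200 kg/m³
  sample L: E = 70.33 GPa, ρ = 2680 kg/m³
  sample W: E = 125.5 GPa, ρ = 1650 kg/m³
  sample X: E = 117.2 GPa, ρ = 8950 kg/m³
  sample W: M = 3.03×10⁻³
  sample L: M = 1.54×10⁻³
  sample Y: M = 1.39×10⁻³
  sample B: M = 0.741×10⁻³
  sample H: M = 0.672×10⁻³
  sample X: M = 0.547×10⁻³
Highest index: sample W.

sample W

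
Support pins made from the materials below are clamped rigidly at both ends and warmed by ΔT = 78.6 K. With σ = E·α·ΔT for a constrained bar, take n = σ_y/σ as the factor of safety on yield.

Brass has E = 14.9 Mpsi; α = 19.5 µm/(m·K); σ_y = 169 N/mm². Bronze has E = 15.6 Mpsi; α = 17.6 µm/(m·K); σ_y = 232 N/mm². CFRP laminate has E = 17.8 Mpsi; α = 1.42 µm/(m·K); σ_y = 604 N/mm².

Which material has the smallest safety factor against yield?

brass

In consistent units (E in GPa, α in ×10⁻⁶/K, σ_y in MPa):
  brass: E = 102.7, α = 19.5, σ_y = 169.0 → σ = 157 MPa, n = 1.07
  bronze: E = 107.6, α = 17.6, σ_y = 232.0 → σ = 149 MPa, n = 1.56
  CFRP laminate: E = 122.7, α = 1.42, σ_y = 604.0 → σ = 13.7 MPa, n = 44.1
The minimum is brass at n = 1.07.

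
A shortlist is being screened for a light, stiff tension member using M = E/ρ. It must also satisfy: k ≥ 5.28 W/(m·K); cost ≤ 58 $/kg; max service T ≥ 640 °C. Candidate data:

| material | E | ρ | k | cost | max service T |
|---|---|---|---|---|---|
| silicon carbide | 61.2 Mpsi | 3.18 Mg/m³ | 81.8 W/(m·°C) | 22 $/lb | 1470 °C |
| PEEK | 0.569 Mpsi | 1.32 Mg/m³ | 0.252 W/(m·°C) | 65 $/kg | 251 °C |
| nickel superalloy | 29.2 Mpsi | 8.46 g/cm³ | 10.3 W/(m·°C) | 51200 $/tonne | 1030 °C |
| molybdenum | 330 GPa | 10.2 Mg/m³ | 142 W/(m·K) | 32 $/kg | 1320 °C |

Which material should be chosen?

silicon carbide

Screen on constraints: k ≥ 5.28 W/(m·K); cost ≤ 58 $/kg; max service T ≥ 640 °C. Survivors: silicon carbide, nickel superalloy, molybdenum.
Putting every candidate on a common basis:
  silicon carbide: E = 422.0 GPa, ρ = 3180 kg/m³
  nickel superalloy: E = 201.3 GPa, ρ = 8460 kg/m³
  molybdenum: E = 330.0 GPa, ρ = 10200 kg/m³
  silicon carbide: M = 133 MN·m/kg
  molybdenum: M = 32.4 MN·m/kg
  nickel superalloy: M = 23.8 MN·m/kg
Silicon carbide has the largest M.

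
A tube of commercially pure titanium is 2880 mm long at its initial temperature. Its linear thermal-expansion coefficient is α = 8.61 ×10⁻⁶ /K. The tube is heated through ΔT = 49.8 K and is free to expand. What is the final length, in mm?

ΔL = α·L₀·ΔT = 8.61×10⁻⁶ × 2880 mm × 49.80 K = 1.23 mm.
L = L₀ + ΔL = 2880 + 1.23 = 2881.2 mm.

2881.2 mm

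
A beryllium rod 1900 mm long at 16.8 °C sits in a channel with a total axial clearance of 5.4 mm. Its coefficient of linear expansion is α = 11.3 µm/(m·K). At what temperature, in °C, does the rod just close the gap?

α·L₀·ΔT = 5.4 mm ⇒ ΔT = 5.4 / (11.3×10⁻⁶ × 1900.0) = 251.5 K.
T = 16.8 + 251.5 = 268.3 °C.

268 °C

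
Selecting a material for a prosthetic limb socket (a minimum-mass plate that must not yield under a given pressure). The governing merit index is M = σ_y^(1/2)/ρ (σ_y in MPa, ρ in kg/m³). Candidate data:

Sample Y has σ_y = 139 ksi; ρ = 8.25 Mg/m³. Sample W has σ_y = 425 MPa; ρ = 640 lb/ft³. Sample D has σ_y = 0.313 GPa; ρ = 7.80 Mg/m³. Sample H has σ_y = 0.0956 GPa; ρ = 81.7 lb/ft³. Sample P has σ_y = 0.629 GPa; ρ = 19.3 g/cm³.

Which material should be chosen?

sample H

In SI units:
  sample Y: σ_y = 958.4 MPa, ρ = 8250 kg/m³
  sample W: σ_y = 425.0 MPa, ρ = 10250 kg/m³
  sample D: σ_y = 313.0 MPa, ρ = 7800 kg/m³
  sample H: σ_y = 95.60 MPa, ρ = 1309 kg/m³
  sample P: σ_y = 629.0 MPa, ρ = 19300 kg/m³
  sample H: M = 7.47×10⁻³
  sample Y: M = 3.75×10⁻³
  sample D: M = 2.27×10⁻³
  sample W: M = 2.01×10⁻³
  sample P: M = 1.30×10⁻³
Highest index: sample H.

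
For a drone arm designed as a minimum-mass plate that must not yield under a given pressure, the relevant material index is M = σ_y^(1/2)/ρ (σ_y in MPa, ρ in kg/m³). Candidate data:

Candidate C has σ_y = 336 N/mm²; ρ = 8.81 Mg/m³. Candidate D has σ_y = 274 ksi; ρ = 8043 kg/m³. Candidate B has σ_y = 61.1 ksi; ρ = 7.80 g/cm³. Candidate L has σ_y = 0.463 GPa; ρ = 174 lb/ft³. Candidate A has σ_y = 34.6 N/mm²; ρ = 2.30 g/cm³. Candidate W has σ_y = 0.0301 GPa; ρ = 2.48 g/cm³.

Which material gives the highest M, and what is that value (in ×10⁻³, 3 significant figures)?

Normalizing units and computing the index:
  candidate C: σ_y = 336.0 MPa, ρ = 8810 kg/m³
  candidate D: σ_y = 1889 MPa, ρ = 8043 kg/m³
  candidate B: σ_y = 421.3 MPa, ρ = 7800 kg/m³
  candidate L: σ_y = 463.0 MPa, ρ = 2787 kg/m³
  candidate A: σ_y = 34.60 MPa, ρ = 2300 kg/m³
  candidate W: σ_y = 30.10 MPa, ρ = 2480 kg/m³
  candidate L: M = 7.72×10⁻³
  candidate D: M = 5.40×10⁻³
  candidate B: M = 2.63×10⁻³
  candidate A: M = 2.56×10⁻³
  candidate W: M = 2.21×10⁻³
  candidate C: M = 2.08×10⁻³
The maximum is for candidate L.

candidate L, M = 7.72×10⁻³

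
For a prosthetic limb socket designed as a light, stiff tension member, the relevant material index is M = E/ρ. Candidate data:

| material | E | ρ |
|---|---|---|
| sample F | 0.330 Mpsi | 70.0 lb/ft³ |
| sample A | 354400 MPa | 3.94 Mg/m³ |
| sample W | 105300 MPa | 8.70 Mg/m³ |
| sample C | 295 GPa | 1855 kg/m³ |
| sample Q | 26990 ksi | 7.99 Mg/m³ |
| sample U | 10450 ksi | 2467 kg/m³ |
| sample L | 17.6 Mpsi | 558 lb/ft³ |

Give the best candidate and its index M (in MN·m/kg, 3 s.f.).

sample C, M = 159 MN·m/kg

In SI units:
  sample F: E = 2.275 GPa, ρ = 1121 kg/m³
  sample A: E = 354.4 GPa, ρ = 3940 kg/m³
  sample W: E = 105.3 GPa, ρ = 8700 kg/m³
  sample C: E = 295.0 GPa, ρ = 1855 kg/m³
  sample Q: E = 186.1 GPa, ρ = 7990 kg/m³
  sample U: E = 72.05 GPa, ρ = 2467 kg/m³
  sample L: E = 121.3 GPa, ρ = 8938 kg/m³
  sample C: M = 159 MN·m/kg
  sample A: M = 89.9 MN·m/kg
  sample U: M = 29.2 MN·m/kg
  sample Q: M = 23.3 MN·m/kg
  sample L: M = 13.6 MN·m/kg
  sample W: M = 12.1 MN·m/kg
  sample F: M = 2.03 MN·m/kg
Highest index: sample C.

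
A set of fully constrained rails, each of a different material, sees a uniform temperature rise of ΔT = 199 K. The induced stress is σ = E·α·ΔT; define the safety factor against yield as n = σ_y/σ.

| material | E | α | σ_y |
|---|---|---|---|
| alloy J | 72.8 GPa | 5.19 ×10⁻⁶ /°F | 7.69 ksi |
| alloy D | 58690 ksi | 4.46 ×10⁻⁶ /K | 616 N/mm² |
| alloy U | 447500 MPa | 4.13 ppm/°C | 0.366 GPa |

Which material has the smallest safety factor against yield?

alloy J

In consistent units (E in GPa, α in ×10⁻⁶/K, σ_y in MPa):
  alloy J: E = 72.80, α = 9.34, σ_y = 53.02 → σ = 135 MPa, n = 0.392
  alloy D: E = 404.7, α = 4.46, σ_y = 616.0 → σ = 359 MPa, n = 1.72
  alloy U: E = 447.5, α = 4.13, σ_y = 366.0 → σ = 368 MPa, n = 0.995
Smallest n: alloy J with n = 0.392.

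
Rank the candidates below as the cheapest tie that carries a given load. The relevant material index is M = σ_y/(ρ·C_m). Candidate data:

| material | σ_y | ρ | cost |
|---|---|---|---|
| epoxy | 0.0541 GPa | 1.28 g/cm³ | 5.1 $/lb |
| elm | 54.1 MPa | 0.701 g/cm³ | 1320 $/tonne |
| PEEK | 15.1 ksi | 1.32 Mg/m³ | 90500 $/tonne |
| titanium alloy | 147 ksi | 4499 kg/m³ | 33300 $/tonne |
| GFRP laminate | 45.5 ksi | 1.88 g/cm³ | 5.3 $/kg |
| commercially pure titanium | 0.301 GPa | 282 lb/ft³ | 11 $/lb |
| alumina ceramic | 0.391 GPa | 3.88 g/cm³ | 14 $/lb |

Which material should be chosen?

Putting every candidate on a common basis:
  epoxy: σ_y = 54.10 MPa, ρ = 1280 kg/m³, cost = 11.24 $/kg
  elm: σ_y = 54.10 MPa, ρ = 701.0 kg/m³, cost = 1.320 $/kg
  PEEK: σ_y = 104.1 MPa, ρ = 1320 kg/m³, cost = 90.50 $/kg
  titanium alloy: σ_y = 1014 MPa, ρ = 4499 kg/m³, cost = 33.30 $/kg
  GFRP laminate: σ_y = 313.7 MPa, ρ = 1880 kg/m³, cost = 5.300 $/kg
  commercially pure titanium: σ_y = 301.0 MPa, ρ = 4517 kg/m³, cost = 24.25 $/kg
  alumina ceramic: σ_y = 391.0 MPa, ρ = 3880 kg/m³, cost = 30.86 $/kg
  elm: M = 58.5 kN·m per $
  GFRP laminate: M = 31.5 kN·m per $
  titanium alloy: M = 6.77 kN·m per $
  epoxy: M = 3.76 kN·m per $
  alumina ceramic: M = 3.27 kN·m per $
  commercially pure titanium: M = 2.75 kN·m per $
  PEEK: M = 0.872 kN·m per $
The maximum is for elm.

elm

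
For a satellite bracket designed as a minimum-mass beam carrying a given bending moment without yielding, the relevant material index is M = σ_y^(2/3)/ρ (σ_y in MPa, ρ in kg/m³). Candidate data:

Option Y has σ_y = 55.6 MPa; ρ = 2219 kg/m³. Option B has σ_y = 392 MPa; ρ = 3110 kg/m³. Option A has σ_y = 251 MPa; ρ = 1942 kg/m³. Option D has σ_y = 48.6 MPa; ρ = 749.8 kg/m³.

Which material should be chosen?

Computing M directly (units already consistent):
  option A: M = 20.5×10⁻³
  option D: M = 17.8×10⁻³
  option B: M = 17.2×10⁻³
  option Y: M = 6.56×10⁻³
Highest index: option A.

option A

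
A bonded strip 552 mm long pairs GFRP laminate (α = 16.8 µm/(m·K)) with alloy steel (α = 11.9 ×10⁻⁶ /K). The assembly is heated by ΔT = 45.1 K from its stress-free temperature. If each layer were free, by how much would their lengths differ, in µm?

Δα = |16.8 − 11.9|×10⁻⁶/K = 4.90×10⁻⁶/K.
ΔL_mismatch = Δα·L·ΔT = 4.90×10⁻⁶ × 552.0 mm × 45.1 K = 122 µm.

122 µm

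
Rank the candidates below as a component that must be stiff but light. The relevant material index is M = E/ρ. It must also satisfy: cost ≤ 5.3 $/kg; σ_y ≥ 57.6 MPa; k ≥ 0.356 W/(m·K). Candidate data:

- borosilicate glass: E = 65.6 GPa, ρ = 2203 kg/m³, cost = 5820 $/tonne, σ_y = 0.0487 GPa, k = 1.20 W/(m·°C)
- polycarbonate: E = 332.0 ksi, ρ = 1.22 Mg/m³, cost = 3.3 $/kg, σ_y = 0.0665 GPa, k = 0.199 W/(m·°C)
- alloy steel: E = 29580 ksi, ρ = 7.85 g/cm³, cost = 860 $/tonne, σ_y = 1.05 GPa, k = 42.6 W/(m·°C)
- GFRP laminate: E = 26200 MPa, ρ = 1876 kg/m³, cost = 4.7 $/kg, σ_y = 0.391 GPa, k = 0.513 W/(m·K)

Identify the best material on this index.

alloy steel

Screen on constraints: cost ≤ 5.3 $/kg; σ_y ≥ 57.6 MPa; k ≥ 0.356 W/(m·K). Survivors: alloy steel, GFRP laminate.
Convert each candidate to consistent units, then evaluate M:
  alloy steel: E = 203.9 GPa, ρ = 7850 kg/m³
  GFRP laminate: E = 26.20 GPa, ρ = 1876 kg/m³
  alloy steel: M = 26.0 MN·m/kg
  GFRP laminate: M = 14.0 MN·m/kg
The maximum is for alloy steel.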